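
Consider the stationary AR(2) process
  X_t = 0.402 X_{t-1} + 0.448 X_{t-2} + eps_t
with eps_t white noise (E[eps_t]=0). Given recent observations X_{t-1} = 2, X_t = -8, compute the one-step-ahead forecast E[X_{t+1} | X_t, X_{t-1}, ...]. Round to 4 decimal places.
E[X_{t+1} \mid \mathcal F_t] = -2.3200

For an AR(p) model X_t = c + sum_i phi_i X_{t-i} + eps_t, the
one-step-ahead conditional mean is
  E[X_{t+1} | X_t, ...] = c + sum_i phi_i X_{t+1-i}.
Substitute known values:
  E[X_{t+1} | ...] = (0.402) * (-8) + (0.448) * (2)
                   = -2.3200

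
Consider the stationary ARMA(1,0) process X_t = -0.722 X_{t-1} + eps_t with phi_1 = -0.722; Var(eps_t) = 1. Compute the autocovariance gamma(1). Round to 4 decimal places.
\gamma(1) = -1.5082

Multiply the model equation by X_{t-k} and take expectations. With theta_0 = psi_0 = 1 and psi_j the MA(infinity) weights, this gives
  gamma(k) - sum_i phi_i gamma(k-i) = c_k,
  c_k = sigma^2 * sum_{j=k..q} theta_j psi_{j-k}   (c_k = 0 for k > q),
using gamma(-m) = gamma(m).
Pure AR (q = 0): c_0 = sigma^2 = 1, c_k = 0 for k >= 1.
Equations for k = 0 and k = 1 (AR order 1):
  gamma(0) = phi_1 gamma(1) + c_0
  gamma(1) = phi_1 gamma(0) + c_1
Substituting the second into the first: gamma(0) (1 - phi_1^2) = c_0 + phi_1 c_1, so
  gamma(0) = c_0 / (1 - phi_1^2) = 1 / (1 - (-0.722)^2) = 1 / 0.478716 = 2.088921.
  gamma(1) = phi_1 gamma(0) = (-0.722)(2.088921) = -1.508201.
Therefore gamma(1) = -1.5082 (to 4 decimal places).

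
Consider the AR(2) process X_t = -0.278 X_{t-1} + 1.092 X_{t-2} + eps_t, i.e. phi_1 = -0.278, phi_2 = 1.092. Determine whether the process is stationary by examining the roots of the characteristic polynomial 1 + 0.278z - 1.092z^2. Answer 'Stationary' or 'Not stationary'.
\text{Not stationary}

The AR(p) characteristic polynomial is P(z) = 1 + 0.278z - 1.092z^2.
Stationarity requires all roots to lie outside the unit circle, i.e. |z| > 1 for every root.
Set 1 + (0.278) z + (-1.092) z^2 = 0, i.e. a z^2 + b z + c = 0 with a = -1.092, b = 0.278, c = 1.
Discriminant D = b^2 - 4ac = (0.278)^2 - 4*(-1.092)*1 = 0.077284 - (-4.368) = 4.445284.
D >= 0, so the roots are real: z = (-b +/- sqrt(D)) / (2a) = (-0.278 +/- 2.108384) / (-2.184).
  z_1 = (-0.278 + 2.108384) / (-2.184) = -0.8381,   |z_1| = 0.8381.
  z_2 = (-0.278 - 2.108384) / (-2.184) = 1.0927,   |z_2| = 1.0927.
Moduli of all roots: 0.8381, 1.0927.
All moduli strictly greater than 1? No.
Verdict: Not stationary.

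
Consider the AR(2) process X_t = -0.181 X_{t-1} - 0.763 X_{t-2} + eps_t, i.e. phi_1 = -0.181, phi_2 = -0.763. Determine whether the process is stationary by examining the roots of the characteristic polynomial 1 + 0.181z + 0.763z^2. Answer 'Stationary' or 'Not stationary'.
\text{Stationary}

The AR(p) characteristic polynomial is P(z) = 1 + 0.181z + 0.763z^2.
Stationarity requires all roots to lie outside the unit circle, i.e. |z| > 1 for every root.
Set 1 + (0.181) z + (0.763) z^2 = 0, i.e. a z^2 + b z + c = 0 with a = 0.763, b = 0.181, c = 1.
Discriminant D = b^2 - 4ac = (0.181)^2 - 4*(0.763)*1 = 0.032761 - (3.052) = -3.019239.
D < 0, so the roots are the complex-conjugate pair z = (-b +/- i sqrt(-D)) / (2a) = -0.1186 +/- 1.1387i.
For a conjugate pair |z|^2 = z * conj(z) = (product of roots) = c/a = 1/(0.763) = 1.310616, so |z| = sqrt(1.310616) = 1.1448 for both roots.
Moduli of all roots: 1.1448, 1.1448.
All moduli strictly greater than 1? Yes.
Verdict: Stationary.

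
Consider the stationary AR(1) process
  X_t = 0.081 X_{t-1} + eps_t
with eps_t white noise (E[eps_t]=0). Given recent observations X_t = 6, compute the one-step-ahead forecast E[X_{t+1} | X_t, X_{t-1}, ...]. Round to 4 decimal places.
E[X_{t+1} \mid \mathcal F_t] = 0.4860

For an AR(p) model X_t = c + sum_i phi_i X_{t-i} + eps_t, the
one-step-ahead conditional mean is
  E[X_{t+1} | X_t, ...] = c + sum_i phi_i X_{t+1-i}.
Substitute known values:
  E[X_{t+1} | ...] = (0.081) * (6)
                   = 0.4860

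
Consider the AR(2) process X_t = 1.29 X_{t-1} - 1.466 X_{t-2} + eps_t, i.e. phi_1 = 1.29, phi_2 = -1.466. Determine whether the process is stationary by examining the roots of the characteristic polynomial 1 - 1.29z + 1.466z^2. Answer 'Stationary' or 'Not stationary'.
\text{Not stationary}

The AR(p) characteristic polynomial is P(z) = 1 - 1.29z + 1.466z^2.
Stationarity requires all roots to lie outside the unit circle, i.e. |z| > 1 for every root.
Set 1 + (-1.29) z + (1.466) z^2 = 0, i.e. a z^2 + b z + c = 0 with a = 1.466, b = -1.29, c = 1.
Discriminant D = b^2 - 4ac = (-1.29)^2 - 4*(1.466)*1 = 1.6641 - (5.864) = -4.1999.
D < 0, so the roots are the complex-conjugate pair z = (-b +/- i sqrt(-D)) / (2a) = 0.44 +/- 0.699i.
For a conjugate pair |z|^2 = z * conj(z) = (product of roots) = c/a = 1/(1.466) = 0.682128, so |z| = sqrt(0.682128) = 0.8259 for both roots.
Moduli of all roots: 0.8259, 0.8259.
All moduli strictly greater than 1? No.
Verdict: Not stationary.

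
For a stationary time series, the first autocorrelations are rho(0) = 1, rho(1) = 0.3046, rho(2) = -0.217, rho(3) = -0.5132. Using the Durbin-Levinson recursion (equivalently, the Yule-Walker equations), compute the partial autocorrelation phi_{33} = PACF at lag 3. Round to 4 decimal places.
\phi_{33} = -0.3999

The PACF at lag k is phi_{kk}, the last component of the solution
to the Yule-Walker system G_k phi = r_k where
  (G_k)_{ij} = rho(|i - j|), (r_k)_i = rho(i), i,j = 1..k.
Equivalently, Durbin-Levinson gives phi_{kk} iteratively:
  phi_{11} = rho(1)
  phi_{kk} = [rho(k) - sum_{j=1..k-1} phi_{k-1,j} rho(k-j)]
            / [1 - sum_{j=1..k-1} phi_{k-1,j} rho(j)],
  phi_{k,j} = phi_{k-1,j} - phi_{kk} phi_{k-1,k-j},  j = 1..k-1.
Step k = 1:
  phi_11 = rho(1) = 0.3046.
Step k = 2:
  phi_22 = [rho(2) - phi_11 rho(1)] / [1 - phi_11 rho(1)] = [-0.217 - (0.3046)(0.3046)] / [1 - (0.3046)(0.3046)]
         = -0.30978116 / 0.90721884 = -0.341462.
  Update: phi_21 = phi_11 - phi_22 phi_11 = 0.3046 - (-0.341462)(0.3046) = 0.408609.
Step k = 3:
  phi_33 = [rho(3) - phi_21 rho(2) - phi_22 rho(1)] / [1 - phi_21 rho(1) - phi_22 rho(2)]
    numerator   = -0.5132 - (0.408609)(-0.217) - (-0.341462)(0.3046) = -0.32052229
    denominator = 1 - (0.408609)(0.3046) - (-0.341462)(-0.217) = 0.80144021
  phi_33 = -0.32052229 / 0.80144021 = -0.3999.
Therefore phi_{33} = -0.3999.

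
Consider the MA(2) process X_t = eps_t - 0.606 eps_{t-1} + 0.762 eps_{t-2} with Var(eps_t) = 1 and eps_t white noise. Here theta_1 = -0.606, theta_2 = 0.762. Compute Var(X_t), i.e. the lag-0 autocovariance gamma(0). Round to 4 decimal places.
\gamma(0) = 1.9479

For an MA(q) process X_t = eps_t + sum_i theta_i eps_{t-i} with
Var(eps_t) = sigma^2, the variance is
  gamma(0) = sigma^2 * (1 + sum_i theta_i^2).
  sum_i theta_i^2 = (-0.606)^2 + (0.762)^2 = 0.367236 + 0.580644 = 0.94788.
  gamma(0) = 1 * (1 + 0.94788) = 1 * 1.94788 = 1.94788, which rounds to 1.9479.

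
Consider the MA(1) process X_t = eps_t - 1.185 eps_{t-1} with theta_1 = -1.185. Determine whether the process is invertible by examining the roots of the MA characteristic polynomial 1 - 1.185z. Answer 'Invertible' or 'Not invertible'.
\text{Not invertible}

The MA(q) characteristic polynomial is P(z) = 1 - 1.185z.
Invertibility requires all roots to lie outside the unit circle, i.e. |z| > 1 for every root.
This is linear in z: 1 + (-1.185) z = 0  =>  z = -1/(-1.185) = 0.843882,  |z| = 0.843882.
Moduli of all roots: 0.8439.
All moduli strictly greater than 1? No.
Verdict: Not invertible.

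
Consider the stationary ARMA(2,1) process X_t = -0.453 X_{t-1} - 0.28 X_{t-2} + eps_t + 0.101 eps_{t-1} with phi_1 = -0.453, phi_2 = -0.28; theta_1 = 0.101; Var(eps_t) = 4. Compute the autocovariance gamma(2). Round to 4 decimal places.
\gamma(2) = -0.7004

Multiply the model equation by X_{t-k} and take expectations. With theta_0 = psi_0 = 1 and psi_j the MA(infinity) weights, this gives
  gamma(k) - sum_i phi_i gamma(k-i) = c_k,
  c_k = sigma^2 * sum_{j=k..q} theta_j psi_{j-k}   (c_k = 0 for k > q),
using gamma(-m) = gamma(m).
psi-weights needed (psi_j = theta_j + sum_i phi_i psi_{j-i}):
  psi_1 = theta_1 + phi_1 = 0.101 + (-0.453) = -0.352
Right-hand sides:
  c_0 = sigma^2 (1 + theta_1 psi_1) = 4 * (1 + (0.101)(-0.352)) = 4 * 0.964448 = 3.857792
  c_1 = sigma^2 theta_1 = 4 * (0.101) = 0.404
  c_2 = 0
Equations for k = 0, 1, 2 (AR order 2, c_2 = 0):
  (E0) gamma(0) = phi_1 gamma(1) + phi_2 gamma(2) + c_0
  (E1) gamma(1) = phi_1 gamma(0) + phi_2 gamma(1) + c_1
  (E2) gamma(2) = phi_1 gamma(1) + phi_2 gamma(0)
From (E1): gamma(1) = A gamma(0) + B with
  A = phi_1 / (1 - phi_2) = -0.453 / 1.28 = -0.353906,   B = c_1 / (1 - phi_2) = 0.404 / 1.28 = 0.315625.
Insert (E2) into (E0): gamma(0) (1 - phi_2^2) = phi_1 (1 + phi_2) gamma(1) + c_0.
  phi_1 (1 + phi_2) = (-0.453)(0.72) = -0.32616,   1 - phi_2^2 = 0.9216.
Replace gamma(1) by A gamma(0) + B and collect gamma(0):
  gamma(0) [0.9216 - (-0.32616)(-0.353906)] = (-0.32616)(0.315625) + 3.857792
  gamma(0) * 0.80617 = 3.754848
  gamma(0) = 3.754848 / 0.80617 = 4.657638.
  gamma(1) = A gamma(0) + B = (-0.353906)(4.657638) + (0.315625) = -1.332742.
  gamma(2) = phi_1 gamma(1) + phi_2 gamma(0) = (-0.453)(-1.332742) + (-0.28)(4.657638) = -0.700406.
Therefore gamma(2) = -0.7004 (to 4 decimal places).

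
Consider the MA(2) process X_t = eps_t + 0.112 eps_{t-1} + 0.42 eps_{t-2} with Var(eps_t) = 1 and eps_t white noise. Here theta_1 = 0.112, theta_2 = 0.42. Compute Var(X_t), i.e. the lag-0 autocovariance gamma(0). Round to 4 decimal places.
\gamma(0) = 1.1889

For an MA(q) process X_t = eps_t + sum_i theta_i eps_{t-i} with
Var(eps_t) = sigma^2, the variance is
  gamma(0) = sigma^2 * (1 + sum_i theta_i^2).
  sum_i theta_i^2 = (0.112)^2 + (0.42)^2 = 0.012544 + 0.1764 = 0.188944.
  gamma(0) = 1 * (1 + 0.188944) = 1 * 1.188944 = 1.188944, which rounds to 1.1889.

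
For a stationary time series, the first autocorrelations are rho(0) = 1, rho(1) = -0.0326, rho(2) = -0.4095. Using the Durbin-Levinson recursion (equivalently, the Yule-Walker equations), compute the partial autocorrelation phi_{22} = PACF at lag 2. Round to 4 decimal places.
\phi_{22} = -0.4110

The PACF at lag k is phi_{kk}, the last component of the solution
to the Yule-Walker system G_k phi = r_k where
  (G_k)_{ij} = rho(|i - j|), (r_k)_i = rho(i), i,j = 1..k.
Equivalently, Durbin-Levinson gives phi_{kk} iteratively:
  phi_{11} = rho(1)
  phi_{kk} = [rho(k) - sum_{j=1..k-1} phi_{k-1,j} rho(k-j)]
            / [1 - sum_{j=1..k-1} phi_{k-1,j} rho(j)],
  phi_{k,j} = phi_{k-1,j} - phi_{kk} phi_{k-1,k-j},  j = 1..k-1.
Step k = 1:
  phi_11 = rho(1) = -0.0326.
Step k = 2:
  phi_22 = [rho(2) - phi_11 rho(1)] / [1 - phi_11 rho(1)] = [-0.4095 - (-0.0326)(-0.0326)] / [1 - (-0.0326)(-0.0326)]
         = -0.41056276 / 0.99893724 = -0.411.
Therefore phi_{22} = -0.4110.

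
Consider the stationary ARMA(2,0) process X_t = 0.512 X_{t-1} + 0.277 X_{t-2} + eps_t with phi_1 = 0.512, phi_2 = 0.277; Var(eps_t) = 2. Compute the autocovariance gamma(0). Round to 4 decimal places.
\gamma(0) = 4.3454

Multiply the model equation by X_{t-k} and take expectations. With theta_0 = psi_0 = 1 and psi_j the MA(infinity) weights, this gives
  gamma(k) - sum_i phi_i gamma(k-i) = c_k,
  c_k = sigma^2 * sum_{j=k..q} theta_j psi_{j-k}   (c_k = 0 for k > q),
using gamma(-m) = gamma(m).
Pure AR (q = 0): c_0 = sigma^2 = 2, c_k = 0 for k >= 1.
Equations for k = 0, 1, 2 (AR order 2, c_2 = 0):
  (E0) gamma(0) = phi_1 gamma(1) + phi_2 gamma(2) + c_0
  (E1) gamma(1) = phi_1 gamma(0) + phi_2 gamma(1) + c_1
  (E2) gamma(2) = phi_1 gamma(1) + phi_2 gamma(0)
From (E1): gamma(1) = A gamma(0) + B with
  A = phi_1 / (1 - phi_2) = 0.512 / 0.723 = 0.70816,   B = c_1 / (1 - phi_2) = 0 / 0.723 = 0.
Insert (E2) into (E0): gamma(0) (1 - phi_2^2) = phi_1 (1 + phi_2) gamma(1) + c_0.
  phi_1 (1 + phi_2) = (0.512)(1.277) = 0.653824,   1 - phi_2^2 = 0.923271.
Replace gamma(1) by A gamma(0) + B and collect gamma(0):
  gamma(0) [0.923271 - (0.653824)(0.70816)] = c_0 = 2
  gamma(0) * 0.460259 = 2
  gamma(0) = 2 / 0.460259 = 4.345382.
Therefore gamma(0) = 4.3454 (to 4 decimal places).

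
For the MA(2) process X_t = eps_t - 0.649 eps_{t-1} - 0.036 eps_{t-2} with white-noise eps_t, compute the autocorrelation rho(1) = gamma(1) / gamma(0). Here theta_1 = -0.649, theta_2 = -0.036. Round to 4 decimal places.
\rho(1) = -0.4398

For an MA(q) process with theta_0 = 1, the autocovariance is
  gamma(k) = sigma^2 * sum_{i=0..q-k} theta_i * theta_{i+k},
and rho(k) = gamma(k) / gamma(0). Sigma^2 cancels.
  numerator   = (1)*(-0.649) + (-0.649)*(-0.036) = -0.625636.
  denominator = (1)^2 + (-0.649)^2 + (-0.036)^2 = 1.422497.
  rho(1) = -0.625636 / 1.422497 = -0.4398.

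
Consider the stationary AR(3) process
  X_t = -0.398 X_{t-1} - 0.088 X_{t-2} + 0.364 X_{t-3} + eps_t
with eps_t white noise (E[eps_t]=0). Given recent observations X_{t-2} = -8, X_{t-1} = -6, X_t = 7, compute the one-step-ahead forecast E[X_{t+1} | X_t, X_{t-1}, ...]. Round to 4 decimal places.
E[X_{t+1} \mid \mathcal F_t] = -5.1700

For an AR(p) model X_t = c + sum_i phi_i X_{t-i} + eps_t, the
one-step-ahead conditional mean is
  E[X_{t+1} | X_t, ...] = c + sum_i phi_i X_{t+1-i}.
Substitute known values:
  E[X_{t+1} | ...] = (-0.398) * (7) + (-0.088) * (-6) + (0.364) * (-8)
                   = -5.1700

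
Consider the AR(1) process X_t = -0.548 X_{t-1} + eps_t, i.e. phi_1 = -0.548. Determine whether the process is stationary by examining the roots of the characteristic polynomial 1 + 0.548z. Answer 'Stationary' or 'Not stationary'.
\text{Stationary}

The AR(p) characteristic polynomial is P(z) = 1 + 0.548z.
Stationarity requires all roots to lie outside the unit circle, i.e. |z| > 1 for every root.
This is linear in z: 1 + (0.548) z = 0  =>  z = -1/(0.548) = -1.824818,  |z| = 1.824818.
Moduli of all roots: 1.8248.
All moduli strictly greater than 1? Yes.
Verdict: Stationary.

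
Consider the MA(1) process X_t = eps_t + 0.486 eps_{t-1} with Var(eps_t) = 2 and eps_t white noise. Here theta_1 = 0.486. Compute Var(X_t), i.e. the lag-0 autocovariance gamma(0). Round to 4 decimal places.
\gamma(0) = 2.4724

For an MA(q) process X_t = eps_t + sum_i theta_i eps_{t-i} with
Var(eps_t) = sigma^2, the variance is
  gamma(0) = sigma^2 * (1 + sum_i theta_i^2).
  sum_i theta_i^2 = (0.486)^2 = 0.236196.
  gamma(0) = 2 * (1 + 0.236196) = 2 * 1.236196 = 2.472392, which rounds to 2.4724.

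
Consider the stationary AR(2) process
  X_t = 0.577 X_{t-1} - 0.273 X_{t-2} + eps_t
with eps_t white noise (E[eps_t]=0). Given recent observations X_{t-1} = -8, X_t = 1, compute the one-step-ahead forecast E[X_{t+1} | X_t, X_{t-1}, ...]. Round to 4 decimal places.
E[X_{t+1} \mid \mathcal F_t] = 2.7610

For an AR(p) model X_t = c + sum_i phi_i X_{t-i} + eps_t, the
one-step-ahead conditional mean is
  E[X_{t+1} | X_t, ...] = c + sum_i phi_i X_{t+1-i}.
Substitute known values:
  E[X_{t+1} | ...] = (0.577) * (1) + (-0.273) * (-8)
                   = 2.7610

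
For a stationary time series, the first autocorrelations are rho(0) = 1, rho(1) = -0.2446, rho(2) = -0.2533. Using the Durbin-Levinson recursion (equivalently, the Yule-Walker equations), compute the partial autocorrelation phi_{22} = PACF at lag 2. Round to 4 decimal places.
\phi_{22} = -0.3331

The PACF at lag k is phi_{kk}, the last component of the solution
to the Yule-Walker system G_k phi = r_k where
  (G_k)_{ij} = rho(|i - j|), (r_k)_i = rho(i), i,j = 1..k.
Equivalently, Durbin-Levinson gives phi_{kk} iteratively:
  phi_{11} = rho(1)
  phi_{kk} = [rho(k) - sum_{j=1..k-1} phi_{k-1,j} rho(k-j)]
            / [1 - sum_{j=1..k-1} phi_{k-1,j} rho(j)],
  phi_{k,j} = phi_{k-1,j} - phi_{kk} phi_{k-1,k-j},  j = 1..k-1.
Step k = 1:
  phi_11 = rho(1) = -0.2446.
Step k = 2:
  phi_22 = [rho(2) - phi_11 rho(1)] / [1 - phi_11 rho(1)] = [-0.2533 - (-0.2446)(-0.2446)] / [1 - (-0.2446)(-0.2446)]
         = -0.31312916 / 0.94017084 = -0.3331.
Therefore phi_{22} = -0.3331.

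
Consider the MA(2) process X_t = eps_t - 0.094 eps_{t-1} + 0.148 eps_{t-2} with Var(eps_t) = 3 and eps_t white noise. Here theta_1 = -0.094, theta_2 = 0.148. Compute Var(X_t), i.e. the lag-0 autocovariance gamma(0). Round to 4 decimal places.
\gamma(0) = 3.0922

For an MA(q) process X_t = eps_t + sum_i theta_i eps_{t-i} with
Var(eps_t) = sigma^2, the variance is
  gamma(0) = sigma^2 * (1 + sum_i theta_i^2).
  sum_i theta_i^2 = (-0.094)^2 + (0.148)^2 = 0.008836 + 0.021904 = 0.03074.
  gamma(0) = 3 * (1 + 0.03074) = 3 * 1.03074 = 3.09222, which rounds to 3.0922.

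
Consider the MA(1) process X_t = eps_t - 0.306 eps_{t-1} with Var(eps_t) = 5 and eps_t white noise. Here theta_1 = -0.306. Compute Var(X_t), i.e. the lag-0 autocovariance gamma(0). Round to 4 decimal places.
\gamma(0) = 5.4682

For an MA(q) process X_t = eps_t + sum_i theta_i eps_{t-i} with
Var(eps_t) = sigma^2, the variance is
  gamma(0) = sigma^2 * (1 + sum_i theta_i^2).
  sum_i theta_i^2 = (-0.306)^2 = 0.093636.
  gamma(0) = 5 * (1 + 0.093636) = 5 * 1.093636 = 5.46818, which rounds to 5.4682.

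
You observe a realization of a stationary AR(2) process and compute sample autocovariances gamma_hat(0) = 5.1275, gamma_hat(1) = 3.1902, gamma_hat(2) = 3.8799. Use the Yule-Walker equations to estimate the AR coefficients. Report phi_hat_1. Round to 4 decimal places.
\hat\phi_{1} = 0.2470

The Yule-Walker equations for an AR(p) process read, in matrix form,
  Gamma_p phi = r_p,   with   (Gamma_p)_{ij} = gamma(|i - j|),
                       (r_p)_i = gamma(i),   i,j = 1..p.
Substitute the sample gammas (Toeplitz matrix and right-hand side of size 2):
  Gamma_p = [[5.1275, 3.1902], [3.1902, 5.1275]]
  r_p     = [3.1902, 3.8799]
Written out:
  5.1275 phi_1 + 3.1902 phi_2 = 3.1902
  3.1902 phi_1 + 5.1275 phi_2 = 3.8799
Solve by Cramer's rule:
  det = gamma(0)^2 - gamma(1)^2 = (5.1275)^2 - (3.1902)^2 = 26.29125625 - 10.17737604 = 16.11388021
  phi_hat_1 = [gamma(1) gamma(0) - gamma(1) gamma(2)] / det = [(3.1902)(5.1275) - (3.1902)(3.8799)] / 16.11388021 = 3.98009352 / 16.11388021 = 0.247
  phi_hat_2 = [gamma(0) gamma(2) - gamma(1)^2] / det = [(5.1275)(3.8799) - (3.1902)^2] / 16.11388021 = 9.71681121 / 16.11388021 = 0.603
So phi_hat = [0.2470, 0.6030].
Therefore phi_hat_1 = 0.2470.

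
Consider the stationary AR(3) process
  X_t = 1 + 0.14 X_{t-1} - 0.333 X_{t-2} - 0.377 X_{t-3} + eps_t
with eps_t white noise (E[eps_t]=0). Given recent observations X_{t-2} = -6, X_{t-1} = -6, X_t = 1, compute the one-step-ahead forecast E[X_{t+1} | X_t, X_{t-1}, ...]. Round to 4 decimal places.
E[X_{t+1} \mid \mathcal F_t] = 5.4000

For an AR(p) model X_t = c + sum_i phi_i X_{t-i} + eps_t, the
one-step-ahead conditional mean is
  E[X_{t+1} | X_t, ...] = c + sum_i phi_i X_{t+1-i}.
Substitute known values:
  E[X_{t+1} | ...] = 1 + (0.14) * (1) + (-0.333) * (-6) + (-0.377) * (-6)
                   = 5.4000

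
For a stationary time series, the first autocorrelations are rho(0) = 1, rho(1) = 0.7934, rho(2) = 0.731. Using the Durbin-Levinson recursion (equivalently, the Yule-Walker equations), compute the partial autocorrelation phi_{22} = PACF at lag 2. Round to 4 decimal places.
\phi_{22} = 0.2740

The PACF at lag k is phi_{kk}, the last component of the solution
to the Yule-Walker system G_k phi = r_k where
  (G_k)_{ij} = rho(|i - j|), (r_k)_i = rho(i), i,j = 1..k.
Equivalently, Durbin-Levinson gives phi_{kk} iteratively:
  phi_{11} = rho(1)
  phi_{kk} = [rho(k) - sum_{j=1..k-1} phi_{k-1,j} rho(k-j)]
            / [1 - sum_{j=1..k-1} phi_{k-1,j} rho(j)],
  phi_{k,j} = phi_{k-1,j} - phi_{kk} phi_{k-1,k-j},  j = 1..k-1.
Step k = 1:
  phi_11 = rho(1) = 0.7934.
Step k = 2:
  phi_22 = [rho(2) - phi_11 rho(1)] / [1 - phi_11 rho(1)] = [0.731 - (0.7934)(0.7934)] / [1 - (0.7934)(0.7934)]
         = 0.10151644 / 0.37051644 = 0.274.
Therefore phi_{22} = 0.2740.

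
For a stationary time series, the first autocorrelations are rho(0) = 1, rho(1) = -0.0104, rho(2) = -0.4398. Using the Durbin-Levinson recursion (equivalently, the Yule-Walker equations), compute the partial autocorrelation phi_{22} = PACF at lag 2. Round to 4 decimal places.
\phi_{22} = -0.4400

The PACF at lag k is phi_{kk}, the last component of the solution
to the Yule-Walker system G_k phi = r_k where
  (G_k)_{ij} = rho(|i - j|), (r_k)_i = rho(i), i,j = 1..k.
Equivalently, Durbin-Levinson gives phi_{kk} iteratively:
  phi_{11} = rho(1)
  phi_{kk} = [rho(k) - sum_{j=1..k-1} phi_{k-1,j} rho(k-j)]
            / [1 - sum_{j=1..k-1} phi_{k-1,j} rho(j)],
  phi_{k,j} = phi_{k-1,j} - phi_{kk} phi_{k-1,k-j},  j = 1..k-1.
Step k = 1:
  phi_11 = rho(1) = -0.0104.
Step k = 2:
  phi_22 = [rho(2) - phi_11 rho(1)] / [1 - phi_11 rho(1)] = [-0.4398 - (-0.0104)(-0.0104)] / [1 - (-0.0104)(-0.0104)]
         = -0.43990816 / 0.99989184 = -0.44.
Therefore phi_{22} = -0.4400.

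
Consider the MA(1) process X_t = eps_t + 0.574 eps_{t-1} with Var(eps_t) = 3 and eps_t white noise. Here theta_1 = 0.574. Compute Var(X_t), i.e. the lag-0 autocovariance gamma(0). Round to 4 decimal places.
\gamma(0) = 3.9884

For an MA(q) process X_t = eps_t + sum_i theta_i eps_{t-i} with
Var(eps_t) = sigma^2, the variance is
  gamma(0) = sigma^2 * (1 + sum_i theta_i^2).
  sum_i theta_i^2 = (0.574)^2 = 0.329476.
  gamma(0) = 3 * (1 + 0.329476) = 3 * 1.329476 = 3.988428, which rounds to 3.9884.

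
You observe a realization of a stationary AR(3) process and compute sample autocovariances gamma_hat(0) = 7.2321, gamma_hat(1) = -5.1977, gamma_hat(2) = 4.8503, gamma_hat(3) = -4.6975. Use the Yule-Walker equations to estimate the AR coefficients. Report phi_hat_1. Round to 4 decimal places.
\hat\phi_{1} = -0.4220

The Yule-Walker equations for an AR(p) process read, in matrix form,
  Gamma_p phi = r_p,   with   (Gamma_p)_{ij} = gamma(|i - j|),
                       (r_p)_i = gamma(i),   i,j = 1..p.
Substitute the sample gammas (Toeplitz matrix and right-hand side of size 3):
  Gamma_p = [[7.2321, -5.1977, 4.8503], [-5.1977, 7.2321, -5.1977], [4.8503, -5.1977, 7.2321]]
  r_p     = [-5.1977, 4.8503, -4.6975]
Written out (R1..R3):
  (R1) 7.2321 phi_1 - 5.1977 phi_2 + 4.8503 phi_3 = -5.1977
  (R2) -5.1977 phi_1 + 7.2321 phi_2 - 5.1977 phi_3 = 4.8503
  (R3) 4.8503 phi_1 - 5.1977 phi_2 + 7.2321 phi_3 = -4.6975
Gaussian elimination:
  R2 <- R2 - (-5.1977/7.2321) R1 = R2 - (-0.718699) R1:  3.49652 phi_2 - 1.711796 phi_3 = 1.11472
  R3 <- R3 - (4.8503/7.2321) R1 = R3 - (0.670663) R1:  -1.711796 phi_2 + 3.979185 phi_3 = -1.211596
  R3 <- R3 - (-1.711796/3.49652) R2 = R3 - (-0.489571) R2:  3.141138 phi_3 = -0.665861
Back-substitution:
  phi_hat_3 = -0.665861 / 3.141138 = -0.211981
  phi_hat_2 = (1.11472 - (-1.711796)(-0.211981)) / 3.49652 = 0.215029
  phi_hat_1 = (-5.1977 - (-5.1977)(0.215029) - (4.8503)(-0.211981)) / 7.2321 = -0.42199
So phi_hat = [-0.4220, 0.2150, -0.2120].
Therefore phi_hat_1 = -0.4220.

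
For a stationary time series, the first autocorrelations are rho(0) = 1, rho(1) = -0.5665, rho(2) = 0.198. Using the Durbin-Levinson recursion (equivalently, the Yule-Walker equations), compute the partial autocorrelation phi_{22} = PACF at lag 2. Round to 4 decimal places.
\phi_{22} = -0.1810

The PACF at lag k is phi_{kk}, the last component of the solution
to the Yule-Walker system G_k phi = r_k where
  (G_k)_{ij} = rho(|i - j|), (r_k)_i = rho(i), i,j = 1..k.
Equivalently, Durbin-Levinson gives phi_{kk} iteratively:
  phi_{11} = rho(1)
  phi_{kk} = [rho(k) - sum_{j=1..k-1} phi_{k-1,j} rho(k-j)]
            / [1 - sum_{j=1..k-1} phi_{k-1,j} rho(j)],
  phi_{k,j} = phi_{k-1,j} - phi_{kk} phi_{k-1,k-j},  j = 1..k-1.
Step k = 1:
  phi_11 = rho(1) = -0.5665.
Step k = 2:
  phi_22 = [rho(2) - phi_11 rho(1)] / [1 - phi_11 rho(1)] = [0.198 - (-0.5665)(-0.5665)] / [1 - (-0.5665)(-0.5665)]
         = -0.12292225 / 0.67907775 = -0.181.
Therefore phi_{22} = -0.1810.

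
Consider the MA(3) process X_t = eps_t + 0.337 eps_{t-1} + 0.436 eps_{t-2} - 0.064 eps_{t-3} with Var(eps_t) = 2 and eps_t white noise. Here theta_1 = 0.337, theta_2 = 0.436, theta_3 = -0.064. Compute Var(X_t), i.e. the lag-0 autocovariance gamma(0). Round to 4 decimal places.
\gamma(0) = 2.6155

For an MA(q) process X_t = eps_t + sum_i theta_i eps_{t-i} with
Var(eps_t) = sigma^2, the variance is
  gamma(0) = sigma^2 * (1 + sum_i theta_i^2).
  sum_i theta_i^2 = (0.337)^2 + (0.436)^2 + (-0.064)^2 = 0.113569 + 0.190096 + 0.004096 = 0.307761.
  gamma(0) = 2 * (1 + 0.307761) = 2 * 1.307761 = 2.615522, which rounds to 2.6155.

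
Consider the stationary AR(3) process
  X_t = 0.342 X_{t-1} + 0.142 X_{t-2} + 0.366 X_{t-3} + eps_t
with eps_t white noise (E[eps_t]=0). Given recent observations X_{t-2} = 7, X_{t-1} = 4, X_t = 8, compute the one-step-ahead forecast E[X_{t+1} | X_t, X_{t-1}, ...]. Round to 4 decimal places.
E[X_{t+1} \mid \mathcal F_t] = 5.8660

For an AR(p) model X_t = c + sum_i phi_i X_{t-i} + eps_t, the
one-step-ahead conditional mean is
  E[X_{t+1} | X_t, ...] = c + sum_i phi_i X_{t+1-i}.
Substitute known values:
  E[X_{t+1} | ...] = (0.342) * (8) + (0.142) * (4) + (0.366) * (7)
                   = 5.8660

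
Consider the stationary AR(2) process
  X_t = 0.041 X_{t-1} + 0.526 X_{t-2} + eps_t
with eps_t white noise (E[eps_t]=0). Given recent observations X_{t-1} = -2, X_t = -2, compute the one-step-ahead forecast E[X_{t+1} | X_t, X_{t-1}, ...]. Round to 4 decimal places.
E[X_{t+1} \mid \mathcal F_t] = -1.1340

For an AR(p) model X_t = c + sum_i phi_i X_{t-i} + eps_t, the
one-step-ahead conditional mean is
  E[X_{t+1} | X_t, ...] = c + sum_i phi_i X_{t+1-i}.
Substitute known values:
  E[X_{t+1} | ...] = (0.041) * (-2) + (0.526) * (-2)
                   = -1.1340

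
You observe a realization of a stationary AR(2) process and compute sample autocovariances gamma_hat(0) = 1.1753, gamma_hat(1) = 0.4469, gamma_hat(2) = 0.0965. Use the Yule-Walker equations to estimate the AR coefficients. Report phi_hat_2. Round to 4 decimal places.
\hat\phi_{2} = -0.0730

The Yule-Walker equations for an AR(p) process read, in matrix form,
  Gamma_p phi = r_p,   with   (Gamma_p)_{ij} = gamma(|i - j|),
                       (r_p)_i = gamma(i),   i,j = 1..p.
Substitute the sample gammas (Toeplitz matrix and right-hand side of size 2):
  Gamma_p = [[1.1753, 0.4469], [0.4469, 1.1753]]
  r_p     = [0.4469, 0.0965]
Written out:
  1.1753 phi_1 + 0.4469 phi_2 = 0.4469
  0.4469 phi_1 + 1.1753 phi_2 = 0.0965
Solve by Cramer's rule:
  det = gamma(0)^2 - gamma(1)^2 = (1.1753)^2 - (0.4469)^2 = 1.38133009 - 0.19971961 = 1.18161048
  phi_hat_1 = [gamma(1) gamma(0) - gamma(1) gamma(2)] / det = [(0.4469)(1.1753) - (0.4469)(0.0965)] / 1.18161048 = 0.48211572 / 1.18161048 = 0.408
  phi_hat_2 = [gamma(0) gamma(2) - gamma(1)^2] / det = [(1.1753)(0.0965) - (0.4469)^2] / 1.18161048 = -0.08630316 / 1.18161048 = -0.073
So phi_hat = [0.4080, -0.0730].
Therefore phi_hat_2 = -0.0730.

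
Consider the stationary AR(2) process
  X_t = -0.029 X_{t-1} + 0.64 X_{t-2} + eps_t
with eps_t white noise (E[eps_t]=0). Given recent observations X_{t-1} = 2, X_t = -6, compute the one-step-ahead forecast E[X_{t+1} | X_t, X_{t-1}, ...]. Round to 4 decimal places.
E[X_{t+1} \mid \mathcal F_t] = 1.4540

For an AR(p) model X_t = c + sum_i phi_i X_{t-i} + eps_t, the
one-step-ahead conditional mean is
  E[X_{t+1} | X_t, ...] = c + sum_i phi_i X_{t+1-i}.
Substitute known values:
  E[X_{t+1} | ...] = (-0.029) * (-6) + (0.64) * (2)
                   = 1.4540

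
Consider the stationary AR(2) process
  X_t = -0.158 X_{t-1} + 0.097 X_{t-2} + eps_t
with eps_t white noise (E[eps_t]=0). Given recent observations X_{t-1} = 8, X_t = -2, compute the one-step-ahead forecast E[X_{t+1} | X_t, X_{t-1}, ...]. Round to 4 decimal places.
E[X_{t+1} \mid \mathcal F_t] = 1.0920

For an AR(p) model X_t = c + sum_i phi_i X_{t-i} + eps_t, the
one-step-ahead conditional mean is
  E[X_{t+1} | X_t, ...] = c + sum_i phi_i X_{t+1-i}.
Substitute known values:
  E[X_{t+1} | ...] = (-0.158) * (-2) + (0.097) * (8)
                   = 1.0920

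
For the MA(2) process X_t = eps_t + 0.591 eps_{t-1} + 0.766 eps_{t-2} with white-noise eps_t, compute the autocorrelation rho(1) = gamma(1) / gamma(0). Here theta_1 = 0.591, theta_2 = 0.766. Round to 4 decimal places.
\rho(1) = 0.5391

For an MA(q) process with theta_0 = 1, the autocovariance is
  gamma(k) = sigma^2 * sum_{i=0..q-k} theta_i * theta_{i+k},
and rho(k) = gamma(k) / gamma(0). Sigma^2 cancels.
  numerator   = (1)*(0.591) + (0.591)*(0.766) = 1.043706.
  denominator = (1)^2 + (0.591)^2 + (0.766)^2 = 1.936037.
  rho(1) = 1.043706 / 1.936037 = 0.5391.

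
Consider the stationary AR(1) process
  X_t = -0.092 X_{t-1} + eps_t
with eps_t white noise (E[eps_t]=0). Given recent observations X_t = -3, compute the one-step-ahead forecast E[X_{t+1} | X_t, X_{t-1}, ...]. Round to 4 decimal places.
E[X_{t+1} \mid \mathcal F_t] = 0.2760

For an AR(p) model X_t = c + sum_i phi_i X_{t-i} + eps_t, the
one-step-ahead conditional mean is
  E[X_{t+1} | X_t, ...] = c + sum_i phi_i X_{t+1-i}.
Substitute known values:
  E[X_{t+1} | ...] = (-0.092) * (-3)
                   = 0.2760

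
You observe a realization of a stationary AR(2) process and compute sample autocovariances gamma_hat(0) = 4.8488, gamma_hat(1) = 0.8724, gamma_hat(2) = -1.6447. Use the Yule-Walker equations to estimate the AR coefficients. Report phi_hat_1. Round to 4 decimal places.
\hat\phi_{1} = 0.2490

The Yule-Walker equations for an AR(p) process read, in matrix form,
  Gamma_p phi = r_p,   with   (Gamma_p)_{ij} = gamma(|i - j|),
                       (r_p)_i = gamma(i),   i,j = 1..p.
Substitute the sample gammas (Toeplitz matrix and right-hand side of size 2):
  Gamma_p = [[4.8488, 0.8724], [0.8724, 4.8488]]
  r_p     = [0.8724, -1.6447]
Written out:
  4.8488 phi_1 + 0.8724 phi_2 = 0.8724
  0.8724 phi_1 + 4.8488 phi_2 = -1.6447
Solve by Cramer's rule:
  det = gamma(0)^2 - gamma(1)^2 = (4.8488)^2 - (0.8724)^2 = 23.51086144 - 0.76108176 = 22.74977968
  phi_hat_1 = [gamma(1) gamma(0) - gamma(1) gamma(2)] / det = [(0.8724)(4.8488) - (0.8724)(-1.6447)] / 22.74977968 = 5.6649294 / 22.74977968 = 0.249
  phi_hat_2 = [gamma(0) gamma(2) - gamma(1)^2] / det = [(4.8488)(-1.6447) - (0.8724)^2] / 22.74977968 = -8.73590312 / 22.74977968 = -0.384
So phi_hat = [0.2490, -0.3840].
Therefore phi_hat_1 = 0.2490.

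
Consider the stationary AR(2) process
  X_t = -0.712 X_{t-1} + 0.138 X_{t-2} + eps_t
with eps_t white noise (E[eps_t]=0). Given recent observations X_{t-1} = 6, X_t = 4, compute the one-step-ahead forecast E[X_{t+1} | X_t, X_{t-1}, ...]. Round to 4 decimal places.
E[X_{t+1} \mid \mathcal F_t] = -2.0200

For an AR(p) model X_t = c + sum_i phi_i X_{t-i} + eps_t, the
one-step-ahead conditional mean is
  E[X_{t+1} | X_t, ...] = c + sum_i phi_i X_{t+1-i}.
Substitute known values:
  E[X_{t+1} | ...] = (-0.712) * (4) + (0.138) * (6)
                   = -2.0200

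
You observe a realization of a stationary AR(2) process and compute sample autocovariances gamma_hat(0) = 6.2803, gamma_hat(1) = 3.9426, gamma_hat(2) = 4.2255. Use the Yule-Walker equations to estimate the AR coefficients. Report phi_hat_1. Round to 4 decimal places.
\hat\phi_{1} = 0.3390

The Yule-Walker equations for an AR(p) process read, in matrix form,
  Gamma_p phi = r_p,   with   (Gamma_p)_{ij} = gamma(|i - j|),
                       (r_p)_i = gamma(i),   i,j = 1..p.
Substitute the sample gammas (Toeplitz matrix and right-hand side of size 2):
  Gamma_p = [[6.2803, 3.9426], [3.9426, 6.2803]]
  r_p     = [3.9426, 4.2255]
Written out:
  6.2803 phi_1 + 3.9426 phi_2 = 3.9426
  3.9426 phi_1 + 6.2803 phi_2 = 4.2255
Solve by Cramer's rule:
  det = gamma(0)^2 - gamma(1)^2 = (6.2803)^2 - (3.9426)^2 = 39.44216809 - 15.54409476 = 23.89807333
  phi_hat_1 = [gamma(1) gamma(0) - gamma(1) gamma(2)] / det = [(3.9426)(6.2803) - (3.9426)(4.2255)] / 23.89807333 = 8.10125448 / 23.89807333 = 0.339
  phi_hat_2 = [gamma(0) gamma(2) - gamma(1)^2] / det = [(6.2803)(4.2255) - (3.9426)^2] / 23.89807333 = 10.99331289 / 23.89807333 = 0.46
So phi_hat = [0.3390, 0.4600].
Therefore phi_hat_1 = 0.3390.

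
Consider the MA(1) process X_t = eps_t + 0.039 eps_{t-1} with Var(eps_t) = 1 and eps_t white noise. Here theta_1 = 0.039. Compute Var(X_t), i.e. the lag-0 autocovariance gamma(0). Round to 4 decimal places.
\gamma(0) = 1.0015

For an MA(q) process X_t = eps_t + sum_i theta_i eps_{t-i} with
Var(eps_t) = sigma^2, the variance is
  gamma(0) = sigma^2 * (1 + sum_i theta_i^2).
  sum_i theta_i^2 = (0.039)^2 = 0.001521.
  gamma(0) = 1 * (1 + 0.001521) = 1 * 1.001521 = 1.001521, which rounds to 1.0015.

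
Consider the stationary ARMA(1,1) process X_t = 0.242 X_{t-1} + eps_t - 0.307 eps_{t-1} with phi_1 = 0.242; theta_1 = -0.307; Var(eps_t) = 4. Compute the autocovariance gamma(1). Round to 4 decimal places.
\gamma(1) = -0.2557

Multiply the model equation by X_{t-k} and take expectations. With theta_0 = psi_0 = 1 and psi_j the MA(infinity) weights, this gives
  gamma(k) - sum_i phi_i gamma(k-i) = c_k,
  c_k = sigma^2 * sum_{j=k..q} theta_j psi_{j-k}   (c_k = 0 for k > q),
using gamma(-m) = gamma(m).
psi-weights needed (psi_j = theta_j + sum_i phi_i psi_{j-i}):
  psi_1 = theta_1 + phi_1 = -0.307 + (0.242) = -0.065
Right-hand sides:
  c_0 = sigma^2 (1 + theta_1 psi_1) = 4 * (1 + (-0.307)(-0.065)) = 4 * 1.019955 = 4.07982
  c_1 = sigma^2 theta_1 = 4 * (-0.307) = -1.228
  c_2 = 0
Equations for k = 0 and k = 1 (AR order 1):
  gamma(0) = phi_1 gamma(1) + c_0
  gamma(1) = phi_1 gamma(0) + c_1
Substituting the second into the first: gamma(0) (1 - phi_1^2) = c_0 + phi_1 c_1, so
  gamma(0) = (c_0 + phi_1 c_1) / (1 - phi_1^2) = (4.07982 + (0.242)(-1.228)) / (1 - (0.242)^2) = 3.782644 / 0.941436 = 4.017951.
  gamma(1) = phi_1 gamma(0) + c_1 = (0.242)(4.017951) + (-1.228) = -0.255656.
Therefore gamma(1) = -0.2557 (to 4 decimal places).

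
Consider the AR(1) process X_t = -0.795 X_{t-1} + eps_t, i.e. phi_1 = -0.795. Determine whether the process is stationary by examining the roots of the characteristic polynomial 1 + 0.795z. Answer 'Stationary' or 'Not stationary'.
\text{Stationary}

The AR(p) characteristic polynomial is P(z) = 1 + 0.795z.
Stationarity requires all roots to lie outside the unit circle, i.e. |z| > 1 for every root.
This is linear in z: 1 + (0.795) z = 0  =>  z = -1/(0.795) = -1.257862,  |z| = 1.257862.
Moduli of all roots: 1.2579.
All moduli strictly greater than 1? Yes.
Verdict: Stationary.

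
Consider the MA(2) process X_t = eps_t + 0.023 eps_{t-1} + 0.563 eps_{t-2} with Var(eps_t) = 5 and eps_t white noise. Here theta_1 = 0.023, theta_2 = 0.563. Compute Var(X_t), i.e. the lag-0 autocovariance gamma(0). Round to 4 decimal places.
\gamma(0) = 6.5875

For an MA(q) process X_t = eps_t + sum_i theta_i eps_{t-i} with
Var(eps_t) = sigma^2, the variance is
  gamma(0) = sigma^2 * (1 + sum_i theta_i^2).
  sum_i theta_i^2 = (0.023)^2 + (0.563)^2 = 0.000529 + 0.316969 = 0.317498.
  gamma(0) = 5 * (1 + 0.317498) = 5 * 1.317498 = 6.58749, which rounds to 6.5875.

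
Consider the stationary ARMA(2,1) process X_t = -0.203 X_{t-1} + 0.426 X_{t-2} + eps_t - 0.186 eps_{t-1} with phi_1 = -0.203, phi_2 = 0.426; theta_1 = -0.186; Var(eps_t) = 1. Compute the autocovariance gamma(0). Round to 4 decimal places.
\gamma(0) = 1.6284

Multiply the model equation by X_{t-k} and take expectations. With theta_0 = psi_0 = 1 and psi_j the MA(infinity) weights, this gives
  gamma(k) - sum_i phi_i gamma(k-i) = c_k,
  c_k = sigma^2 * sum_{j=k..q} theta_j psi_{j-k}   (c_k = 0 for k > q),
using gamma(-m) = gamma(m).
psi-weights needed (psi_j = theta_j + sum_i phi_i psi_{j-i}):
  psi_1 = theta_1 + phi_1 = -0.186 + (-0.203) = -0.389
Right-hand sides:
  c_0 = sigma^2 (1 + theta_1 psi_1) = 1 * (1 + (-0.186)(-0.389)) = 1 * 1.072354 = 1.072354
  c_1 = sigma^2 theta_1 = 1 * (-0.186) = -0.186
  c_2 = 0
Equations for k = 0, 1, 2 (AR order 2, c_2 = 0):
  (E0) gamma(0) = phi_1 gamma(1) + phi_2 gamma(2) + c_0
  (E1) gamma(1) = phi_1 gamma(0) + phi_2 gamma(1) + c_1
  (E2) gamma(2) = phi_1 gamma(1) + phi_2 gamma(0)
From (E1): gamma(1) = A gamma(0) + B with
  A = phi_1 / (1 - phi_2) = -0.203 / 0.574 = -0.353659,   B = c_1 / (1 - phi_2) = -0.186 / 0.574 = -0.324042.
Insert (E2) into (E0): gamma(0) (1 - phi_2^2) = phi_1 (1 + phi_2) gamma(1) + c_0.
  phi_1 (1 + phi_2) = (-0.203)(1.426) = -0.289478,   1 - phi_2^2 = 0.818524.
Replace gamma(1) by A gamma(0) + B and collect gamma(0):
  gamma(0) [0.818524 - (-0.289478)(-0.353659)] = (-0.289478)(-0.324042) + 1.072354
  gamma(0) * 0.716148 = 1.166157
  gamma(0) = 1.166157 / 0.716148 = 1.628375.
Therefore gamma(0) = 1.6284 (to 4 decimal places).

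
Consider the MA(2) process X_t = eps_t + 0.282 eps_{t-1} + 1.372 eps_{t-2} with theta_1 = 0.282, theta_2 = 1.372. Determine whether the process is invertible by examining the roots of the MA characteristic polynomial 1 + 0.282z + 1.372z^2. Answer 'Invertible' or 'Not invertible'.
\text{Not invertible}

The MA(q) characteristic polynomial is P(z) = 1 + 0.282z + 1.372z^2.
Invertibility requires all roots to lie outside the unit circle, i.e. |z| > 1 for every root.
Set 1 + (0.282) z + (1.372) z^2 = 0, i.e. a z^2 + b z + c = 0 with a = 1.372, b = 0.282, c = 1.
Discriminant D = b^2 - 4ac = (0.282)^2 - 4*(1.372)*1 = 0.079524 - (5.488) = -5.408476.
D < 0, so the roots are the complex-conjugate pair z = (-b +/- i sqrt(-D)) / (2a) = -0.1028 +/- 0.8475i.
For a conjugate pair |z|^2 = z * conj(z) = (product of roots) = c/a = 1/(1.372) = 0.728863, so |z| = sqrt(0.728863) = 0.8537 for both roots.
Moduli of all roots: 0.8537, 0.8537.
All moduli strictly greater than 1? No.
Verdict: Not invertible.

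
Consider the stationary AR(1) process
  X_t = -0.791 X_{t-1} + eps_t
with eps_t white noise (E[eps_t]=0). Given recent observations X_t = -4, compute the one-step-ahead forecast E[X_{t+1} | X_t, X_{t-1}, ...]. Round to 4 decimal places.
E[X_{t+1} \mid \mathcal F_t] = 3.1640

For an AR(p) model X_t = c + sum_i phi_i X_{t-i} + eps_t, the
one-step-ahead conditional mean is
  E[X_{t+1} | X_t, ...] = c + sum_i phi_i X_{t+1-i}.
Substitute known values:
  E[X_{t+1} | ...] = (-0.791) * (-4)
                   = 3.1640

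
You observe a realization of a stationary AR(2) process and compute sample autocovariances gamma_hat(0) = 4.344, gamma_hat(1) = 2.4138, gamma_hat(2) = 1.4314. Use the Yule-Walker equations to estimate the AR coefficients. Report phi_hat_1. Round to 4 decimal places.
\hat\phi_{1} = 0.5390

The Yule-Walker equations for an AR(p) process read, in matrix form,
  Gamma_p phi = r_p,   with   (Gamma_p)_{ij} = gamma(|i - j|),
                       (r_p)_i = gamma(i),   i,j = 1..p.
Substitute the sample gammas (Toeplitz matrix and right-hand side of size 2):
  Gamma_p = [[4.344, 2.4138], [2.4138, 4.344]]
  r_p     = [2.4138, 1.4314]
Written out:
  4.344 phi_1 + 2.4138 phi_2 = 2.4138
  2.4138 phi_1 + 4.344 phi_2 = 1.4314
Solve by Cramer's rule:
  det = gamma(0)^2 - gamma(1)^2 = (4.344)^2 - (2.4138)^2 = 18.870336 - 5.82643044 = 13.04390556
  phi_hat_1 = [gamma(1) gamma(0) - gamma(1) gamma(2)] / det = [(2.4138)(4.344) - (2.4138)(1.4314)] / 13.04390556 = 7.03043388 / 13.04390556 = 0.539
  phi_hat_2 = [gamma(0) gamma(2) - gamma(1)^2] / det = [(4.344)(1.4314) - (2.4138)^2] / 13.04390556 = 0.39157116 / 13.04390556 = 0.03
So phi_hat = [0.5390, 0.0300].
Therefore phi_hat_1 = 0.5390.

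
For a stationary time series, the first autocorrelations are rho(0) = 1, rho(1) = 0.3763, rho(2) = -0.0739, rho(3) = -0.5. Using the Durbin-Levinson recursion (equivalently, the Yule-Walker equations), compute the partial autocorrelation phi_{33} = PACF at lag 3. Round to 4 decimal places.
\phi_{33} = -0.4609

The PACF at lag k is phi_{kk}, the last component of the solution
to the Yule-Walker system G_k phi = r_k where
  (G_k)_{ij} = rho(|i - j|), (r_k)_i = rho(i), i,j = 1..k.
Equivalently, Durbin-Levinson gives phi_{kk} iteratively:
  phi_{11} = rho(1)
  phi_{kk} = [rho(k) - sum_{j=1..k-1} phi_{k-1,j} rho(k-j)]
            / [1 - sum_{j=1..k-1} phi_{k-1,j} rho(j)],
  phi_{k,j} = phi_{k-1,j} - phi_{kk} phi_{k-1,k-j},  j = 1..k-1.
Step k = 1:
  phi_11 = rho(1) = 0.3763.
Step k = 2:
  phi_22 = [rho(2) - phi_11 rho(1)] / [1 - phi_11 rho(1)] = [-0.0739 - (0.3763)(0.3763)] / [1 - (0.3763)(0.3763)]
         = -0.21550169 / 0.85839831 = -0.251051.
  Update: phi_21 = phi_11 - phi_22 phi_11 = 0.3763 - (-0.251051)(0.3763) = 0.47077.
Step k = 3:
  phi_33 = [rho(3) - phi_21 rho(2) - phi_22 rho(1)] / [1 - phi_21 rho(1) - phi_22 rho(2)]
    numerator   = -0.5 - (0.47077)(-0.0739) - (-0.251051)(0.3763) = -0.3707396
    denominator = 1 - (0.47077)(0.3763) - (-0.251051)(-0.0739) = 0.80429641
  phi_33 = -0.3707396 / 0.80429641 = -0.4609.
Therefore phi_{33} = -0.4609.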